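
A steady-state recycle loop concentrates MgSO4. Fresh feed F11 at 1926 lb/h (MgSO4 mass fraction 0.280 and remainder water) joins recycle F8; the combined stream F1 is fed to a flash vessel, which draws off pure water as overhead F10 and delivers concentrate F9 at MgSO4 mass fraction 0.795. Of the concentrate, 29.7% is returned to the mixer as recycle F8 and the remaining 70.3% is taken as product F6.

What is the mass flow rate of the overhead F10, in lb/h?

1248 lb/h

Overall MgSO4 balance (none leaves overhead): MgSO4 in fresh feed = MgSO4 in product, i.e. 1926×0.280 = (1−0.297)·F9·0.795.
F9 = 539.28/(0.795×0.703) = 964.92 lb/h.
Recycle F8 = 0.297×964.92 = 286.58 lb/h.
Combined feed F1 = 1926 + 286.58 = 2212.6 lb/h.
Overhead F10 = F1 − F9 = 2212.6 − 964.92 = 1247.7 lb/h.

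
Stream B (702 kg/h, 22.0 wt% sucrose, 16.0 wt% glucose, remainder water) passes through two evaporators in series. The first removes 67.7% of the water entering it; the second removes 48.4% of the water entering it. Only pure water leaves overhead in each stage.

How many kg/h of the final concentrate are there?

water in feed = 702×0.620 = 435.24 kg/h.
After stage 1: water left = (1−0.677)×435.24 = 140.58; stream total = 407.34 kg/h.
After stage 2: water left = (1−0.484)×140.58 = 72.541; final concentrate = 339.3 kg/h.

339.3 kg/h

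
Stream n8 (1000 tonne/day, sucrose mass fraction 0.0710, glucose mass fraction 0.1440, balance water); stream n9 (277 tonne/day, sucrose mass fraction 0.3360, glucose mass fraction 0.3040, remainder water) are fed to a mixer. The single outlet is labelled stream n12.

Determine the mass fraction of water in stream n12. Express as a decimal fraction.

Total flow out = 1000 + 277 = 1277 tonne/day.
water in = 1000×0.785 + 277×0.360 = 884.72 tonne/day.
water mass fraction in n12 = 884.72/1277 = 0.6928.

0.6928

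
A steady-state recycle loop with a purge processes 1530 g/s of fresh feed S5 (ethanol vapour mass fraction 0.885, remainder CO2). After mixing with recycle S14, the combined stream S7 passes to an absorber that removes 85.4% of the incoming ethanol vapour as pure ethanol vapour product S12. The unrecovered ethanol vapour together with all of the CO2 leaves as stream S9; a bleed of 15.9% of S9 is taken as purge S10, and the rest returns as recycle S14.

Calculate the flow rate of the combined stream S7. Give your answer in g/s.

2650 g/s

CO2 enters only via S5 and leaves only via the purge: 1530×0.115 = 0.159×(CO2 in S9), and the absorber passes all CO2, so CO2 in S7 = CO2 in S9 = 1106.6 g/s.
ethanol vapour in S7: m_A = 1530×0.885 + (1−0.159)·(1−0.854)·m_A, so m_A = 1354/0.8772 = 1543.6 g/s.
S7 = 1543.6 + 1106.6 = 2650.2 g/s.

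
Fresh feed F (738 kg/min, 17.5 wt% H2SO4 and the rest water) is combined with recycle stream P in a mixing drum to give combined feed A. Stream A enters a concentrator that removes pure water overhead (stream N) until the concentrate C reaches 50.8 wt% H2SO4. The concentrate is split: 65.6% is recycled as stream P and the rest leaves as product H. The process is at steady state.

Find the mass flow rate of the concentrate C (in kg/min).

739 kg/min

Overall H2SO4 balance (none leaves overhead): H2SO4 in fresh feed = H2SO4 in product, i.e. 738×0.175 = (1−0.656)·C·0.508.
C = 129.15/(0.508×0.344) = 739.05 kg/min.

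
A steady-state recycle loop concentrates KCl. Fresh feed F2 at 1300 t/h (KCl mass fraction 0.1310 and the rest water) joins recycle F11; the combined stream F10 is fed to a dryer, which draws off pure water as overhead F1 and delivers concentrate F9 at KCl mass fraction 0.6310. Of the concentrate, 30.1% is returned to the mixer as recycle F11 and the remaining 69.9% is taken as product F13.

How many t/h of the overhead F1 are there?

1030 t/h

Overall KCl balance (none leaves overhead): KCl in fresh feed = KCl in product, i.e. 1300×0.131 = (1−0.301)·F9·0.631.
F9 = 170.3/(0.631×0.699) = 386.11 t/h.
Recycle F11 = 0.301×386.11 = 116.22 t/h.
Combined feed F10 = 1300 + 116.22 = 1416.2 t/h.
Overhead F1 = F10 − F9 = 1416.2 − 386.11 = 1030.1 t/h.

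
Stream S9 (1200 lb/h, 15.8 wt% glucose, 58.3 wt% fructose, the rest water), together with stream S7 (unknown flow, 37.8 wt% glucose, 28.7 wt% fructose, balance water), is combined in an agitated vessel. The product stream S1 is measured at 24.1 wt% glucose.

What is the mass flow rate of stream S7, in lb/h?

727 lb/h

Let S7 be the unknown flow. Total out = 1200 + S7.
glucose balance: 189.6 + 0.378·S7 = 0.241·(1200 + S7)
(0.378 − 0.241)·S7 = 0.241×1200 − 189.6 = 99.6
S7 = 99.6 / 0.137 = 727.01 lb/h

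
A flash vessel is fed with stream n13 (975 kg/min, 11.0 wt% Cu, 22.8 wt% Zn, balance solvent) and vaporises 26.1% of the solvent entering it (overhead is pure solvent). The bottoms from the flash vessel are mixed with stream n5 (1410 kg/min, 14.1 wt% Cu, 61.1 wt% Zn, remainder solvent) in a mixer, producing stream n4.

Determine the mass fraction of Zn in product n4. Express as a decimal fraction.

Vapour removed = 0.261×0.662×975 = 168.46 kg/min; concentrate = 806.54 kg/min.
Zn reaching the mixer = 222.3 (from concentrate) + 1410×0.611 = 1083.8 kg/min.
Product flow = 806.54 + 1410 = 2216.5 kg/min; Zn fraction = 0.489.

0.489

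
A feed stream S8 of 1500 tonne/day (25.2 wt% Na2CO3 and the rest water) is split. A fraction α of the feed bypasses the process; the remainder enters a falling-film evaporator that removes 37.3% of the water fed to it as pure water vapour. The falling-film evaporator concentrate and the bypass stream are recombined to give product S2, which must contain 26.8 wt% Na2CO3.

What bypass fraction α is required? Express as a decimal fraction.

All 1500×0.252 = 378 tonne/day of Na2CO3 reaches S2, so S2 = 378/0.268 = 1410.4 tonne/day and vapour = 89.552 tonne/day.
The evaporator receives (1−α)·1500 of feed at 0.748 water and removes 0.373 of that water:
0.373×0.748×(1−α)×1500 = 89.552
(1−α) = 89.552/418.51 = 0.2140;  α = 0.7860.

0.786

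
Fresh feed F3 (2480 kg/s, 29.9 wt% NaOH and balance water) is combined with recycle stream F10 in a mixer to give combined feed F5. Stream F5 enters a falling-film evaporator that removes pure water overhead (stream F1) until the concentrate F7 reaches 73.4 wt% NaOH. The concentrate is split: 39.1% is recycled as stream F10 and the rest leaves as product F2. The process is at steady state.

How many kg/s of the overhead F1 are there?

1470 kg/s

Overall NaOH balance (none leaves overhead): NaOH in fresh feed = NaOH in product, i.e. 2480×0.299 = (1−0.391)·F7·0.734.
F7 = 741.52/(0.734×0.609) = 1658.9 kg/s.
Recycle F10 = 0.391×1658.9 = 648.61 kg/s.
Combined feed F5 = 2480 + 648.61 = 3128.6 kg/s.
Overhead F1 = F5 − F7 = 3128.6 − 1658.9 = 1469.8 kg/s.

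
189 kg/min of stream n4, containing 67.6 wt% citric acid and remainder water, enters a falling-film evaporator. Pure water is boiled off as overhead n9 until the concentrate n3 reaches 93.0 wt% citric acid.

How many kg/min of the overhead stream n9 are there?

citric acid is conserved: 189×0.676 = 127.76 kg/min all reports to the concentrate.
Concentrate = 127.76/(target fraction) = 137.38 kg/min.
Overhead = 189 − 137.38 = 51.619 kg/min.

51.62 kg/min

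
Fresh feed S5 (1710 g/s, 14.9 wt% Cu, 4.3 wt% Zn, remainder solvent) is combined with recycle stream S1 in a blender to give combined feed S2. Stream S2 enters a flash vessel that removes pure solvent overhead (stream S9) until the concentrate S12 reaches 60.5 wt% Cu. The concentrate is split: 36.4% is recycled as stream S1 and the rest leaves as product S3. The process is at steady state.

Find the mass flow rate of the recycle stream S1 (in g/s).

241 g/s

Overall Cu balance (none leaves overhead): Cu in fresh feed = Cu in product, i.e. 1710×0.149 = (1−0.364)·S12·0.605.
S12 = 254.79/(0.605×0.636) = 662.17 g/s.
Recycle S1 = 0.364×662.17 = 241.03 g/s.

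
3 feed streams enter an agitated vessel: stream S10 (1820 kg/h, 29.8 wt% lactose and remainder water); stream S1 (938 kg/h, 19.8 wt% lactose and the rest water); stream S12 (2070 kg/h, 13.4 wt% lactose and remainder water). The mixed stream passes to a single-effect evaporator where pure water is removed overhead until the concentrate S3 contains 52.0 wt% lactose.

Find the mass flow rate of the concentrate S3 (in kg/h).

lactose entering = 1820×0.298 + 938×0.198 + 2070×0.134 = 1005.5 kg/h.
All lactose reports to S3, so S3 = 1005.5/0.520 = 1933.6 kg/h.

1934 kg/h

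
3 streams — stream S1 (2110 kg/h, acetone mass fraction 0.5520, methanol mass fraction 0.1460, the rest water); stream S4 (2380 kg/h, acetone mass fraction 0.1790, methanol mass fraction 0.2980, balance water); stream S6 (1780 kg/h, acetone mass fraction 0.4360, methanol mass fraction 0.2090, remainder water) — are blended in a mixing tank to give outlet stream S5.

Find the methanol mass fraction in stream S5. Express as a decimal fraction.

0.2216

Total flow out = 2110 + 2380 + 1780 = 6270 kg/h.
methanol in = 2110×0.146 + 2380×0.298 + 1780×0.209 = 1389.3 kg/h.
methanol mass fraction in S5 = 1389.3/6270 = 0.2216.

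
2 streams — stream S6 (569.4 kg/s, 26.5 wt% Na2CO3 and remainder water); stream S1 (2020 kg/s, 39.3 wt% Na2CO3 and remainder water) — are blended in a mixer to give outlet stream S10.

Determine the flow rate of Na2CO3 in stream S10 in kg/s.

944.8 kg/s

Na2CO3 out = Na2CO3 in = 569.4×0.265 + 2020×0.393 = 944.75 kg/s.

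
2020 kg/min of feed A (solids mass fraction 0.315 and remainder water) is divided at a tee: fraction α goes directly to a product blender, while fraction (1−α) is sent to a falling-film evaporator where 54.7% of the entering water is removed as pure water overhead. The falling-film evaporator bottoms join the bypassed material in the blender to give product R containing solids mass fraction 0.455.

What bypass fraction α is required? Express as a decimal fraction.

0.179

All 2020×0.315 = 636.3 kg/min of solids reaches R, so R = 636.3/0.455 = 1398.5 kg/min and vapour = 621.54 kg/min.
The evaporator receives (1−α)·2020 of feed at 0.685 water and removes 0.547 of that water:
0.547×0.685×(1−α)×2020 = 621.54
(1−α) = 621.54/756.88 = 0.8212;  α = 0.1788.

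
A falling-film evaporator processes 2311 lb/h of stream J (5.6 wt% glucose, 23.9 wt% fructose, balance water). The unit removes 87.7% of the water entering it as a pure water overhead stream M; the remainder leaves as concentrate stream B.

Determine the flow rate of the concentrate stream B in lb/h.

882.1 lb/h

water entering = 2311×0.705 = 1629.3 lb/h; overhead removed = 0.877×1629.3 = 1428.9 lb/h.
Concentrate = 2311 − 1428.9 = 882.14 lb/h.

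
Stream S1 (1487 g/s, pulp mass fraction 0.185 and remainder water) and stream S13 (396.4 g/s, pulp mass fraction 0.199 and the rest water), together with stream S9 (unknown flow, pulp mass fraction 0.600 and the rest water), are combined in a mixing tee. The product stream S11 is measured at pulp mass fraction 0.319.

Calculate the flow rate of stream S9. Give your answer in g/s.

Let S9 be the unknown flow. Total out = 1883.4 + S9.
pulp balance: 353.98 + 0.600·S9 = 0.319·(1883.4 + S9)
(0.600 − 0.319)·S9 = 0.319×1883.4 − 353.98 = 246.83
S9 = 246.83 / 0.281 = 878.38 g/s

878.4 g/s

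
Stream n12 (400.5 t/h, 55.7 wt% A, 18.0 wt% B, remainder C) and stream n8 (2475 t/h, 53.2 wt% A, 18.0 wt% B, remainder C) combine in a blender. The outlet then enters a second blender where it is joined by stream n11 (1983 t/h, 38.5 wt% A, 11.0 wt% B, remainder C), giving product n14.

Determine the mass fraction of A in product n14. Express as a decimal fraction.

0.474

Overall, product flow = 4858.5 t/h.
A in = 400.5×0.557 + 2475×0.532 + 1983×0.385 = 2303.2 t/h.
A fraction in n14 = 0.474.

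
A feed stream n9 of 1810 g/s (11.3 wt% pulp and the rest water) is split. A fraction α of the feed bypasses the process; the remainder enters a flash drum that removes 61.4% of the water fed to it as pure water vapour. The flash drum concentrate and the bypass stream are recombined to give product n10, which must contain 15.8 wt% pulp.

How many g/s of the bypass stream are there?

863.5 g/s

All 1810×0.113 = 204.53 g/s of pulp reaches n10, so n10 = 204.53/0.158 = 1294.5 g/s and vapour = 515.51 g/s.
The evaporator receives (1−α)·1810 of feed at 0.887 water and removes 0.614 of that water:
0.614×0.887×(1−α)×1810 = 515.51
(1−α) = 515.51/985.76 = 0.5230;  α = 0.4770.
Bypass flow = 0.4770×1810 = 863.45 g/s.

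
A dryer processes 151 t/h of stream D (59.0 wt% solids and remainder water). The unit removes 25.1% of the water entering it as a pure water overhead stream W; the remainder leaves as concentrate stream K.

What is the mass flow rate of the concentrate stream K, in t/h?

water entering = 151×0.410 = 61.91 t/h; overhead removed = 0.251×61.91 = 15.539 t/h.
Concentrate = 151 − 15.539 = 135.46 t/h.

135.5 t/h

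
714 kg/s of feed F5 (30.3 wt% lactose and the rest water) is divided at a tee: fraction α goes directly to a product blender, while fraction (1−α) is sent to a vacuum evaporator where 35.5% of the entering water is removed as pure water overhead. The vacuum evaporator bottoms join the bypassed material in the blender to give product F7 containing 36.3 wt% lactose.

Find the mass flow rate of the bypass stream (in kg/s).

237 kg/s

All 714×0.303 = 216.34 kg/s of lactose reaches F7, so F7 = 216.34/0.363 = 595.98 kg/s and vapour = 118.02 kg/s.
The evaporator receives (1−α)·714 of feed at 0.697 water and removes 0.355 of that water:
0.355×0.697×(1−α)×714 = 118.02
(1−α) = 118.02/176.67 = 0.6680;  α = 0.3320.
Bypass flow = 0.3320×714 = 237.04 kg/s.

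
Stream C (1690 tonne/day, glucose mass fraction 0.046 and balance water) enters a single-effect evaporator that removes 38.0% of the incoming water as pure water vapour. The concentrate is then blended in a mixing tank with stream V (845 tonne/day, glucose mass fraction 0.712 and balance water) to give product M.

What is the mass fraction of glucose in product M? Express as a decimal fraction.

0.353

Vapour removed = 0.380×0.954×1690 = 612.66 tonne/day; concentrate = 1077.3 tonne/day.
glucose reaching the mixer = 77.74 (from concentrate) + 845×0.712 = 679.38 tonne/day.
Product flow = 1077.3 + 845 = 1922.3 tonne/day; glucose fraction = 0.353.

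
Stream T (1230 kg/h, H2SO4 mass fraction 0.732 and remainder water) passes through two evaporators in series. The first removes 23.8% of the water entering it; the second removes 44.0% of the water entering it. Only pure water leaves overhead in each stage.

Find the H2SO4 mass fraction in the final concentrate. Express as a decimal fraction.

water in feed = 1230×0.268 = 329.64 kg/h.
After stage 1: water left = (1−0.238)×329.64 = 251.19; stream total = 1151.5 kg/h.
After stage 2: water left = (1−0.440)×251.19 = 140.66; final concentrate = 1041 kg/h.
H2SO4 fraction = 900.36/1041 = 0.865.

0.865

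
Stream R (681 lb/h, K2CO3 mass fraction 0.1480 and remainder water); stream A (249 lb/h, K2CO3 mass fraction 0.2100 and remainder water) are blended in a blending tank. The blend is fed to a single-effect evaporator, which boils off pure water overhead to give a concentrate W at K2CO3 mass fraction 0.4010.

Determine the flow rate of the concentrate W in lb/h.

381.7 lb/h

K2CO3 entering = 681×0.148 + 249×0.210 = 153.08 lb/h.
All K2CO3 reports to W, so W = 153.08/0.401 = 381.74 lb/h.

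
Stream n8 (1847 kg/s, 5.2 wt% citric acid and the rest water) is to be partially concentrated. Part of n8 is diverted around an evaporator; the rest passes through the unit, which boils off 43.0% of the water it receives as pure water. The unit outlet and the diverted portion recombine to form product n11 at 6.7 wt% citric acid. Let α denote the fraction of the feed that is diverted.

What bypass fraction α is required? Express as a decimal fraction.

0.451

All 1847×0.052 = 96.044 kg/s of citric acid reaches n11, so n11 = 96.044/0.067 = 1433.5 kg/s and vapour = 413.51 kg/s.
The evaporator receives (1−α)·1847 of feed at 0.948 water and removes 0.430 of that water:
0.430×0.948×(1−α)×1847 = 413.51
(1−α) = 413.51/752.91 = 0.5492;  α = 0.4508.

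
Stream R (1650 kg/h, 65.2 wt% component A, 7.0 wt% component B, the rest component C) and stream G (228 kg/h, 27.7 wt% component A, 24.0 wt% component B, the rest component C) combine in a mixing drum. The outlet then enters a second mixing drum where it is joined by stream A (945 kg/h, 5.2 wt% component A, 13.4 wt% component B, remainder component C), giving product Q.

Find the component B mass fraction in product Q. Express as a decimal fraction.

Overall, product flow = 2823 kg/h.
component B in = 1650×0.070 + 228×0.240 + 945×0.134 = 296.85 kg/h.
component B fraction in Q = 0.105.

0.105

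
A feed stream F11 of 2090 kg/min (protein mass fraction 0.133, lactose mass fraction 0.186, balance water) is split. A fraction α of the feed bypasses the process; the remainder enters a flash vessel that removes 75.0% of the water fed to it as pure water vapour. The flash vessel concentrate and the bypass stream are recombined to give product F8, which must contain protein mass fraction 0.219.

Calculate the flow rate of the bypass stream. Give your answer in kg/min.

483.1 kg/min

All 2090×0.133 = 277.97 kg/min of protein reaches F8, so F8 = 277.97/0.219 = 1269.3 kg/min and vapour = 820.73 kg/min.
The evaporator receives (1−α)·2090 of feed at 0.681 water and removes 0.750 of that water:
0.750×0.681×(1−α)×2090 = 820.73
(1−α) = 820.73/1067.5 = 0.7689;  α = 0.2311.
Bypass flow = 0.2311×2090 = 483.09 kg/min.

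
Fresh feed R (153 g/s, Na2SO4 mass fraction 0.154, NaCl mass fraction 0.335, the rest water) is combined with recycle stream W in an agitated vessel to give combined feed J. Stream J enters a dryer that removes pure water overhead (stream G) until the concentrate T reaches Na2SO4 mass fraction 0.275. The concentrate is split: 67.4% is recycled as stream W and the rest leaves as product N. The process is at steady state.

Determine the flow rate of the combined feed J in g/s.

330.1 g/s

Overall Na2SO4 balance (none leaves overhead): Na2SO4 in fresh feed = Na2SO4 in product, i.e. 153×0.154 = (1−0.674)·T·0.275.
T = 23.562/(0.275×0.326) = 262.82 g/s.
Recycle W = 0.674×262.82 = 177.14 g/s.
Combined feed J = 153 + 177.14 = 330.14 g/s.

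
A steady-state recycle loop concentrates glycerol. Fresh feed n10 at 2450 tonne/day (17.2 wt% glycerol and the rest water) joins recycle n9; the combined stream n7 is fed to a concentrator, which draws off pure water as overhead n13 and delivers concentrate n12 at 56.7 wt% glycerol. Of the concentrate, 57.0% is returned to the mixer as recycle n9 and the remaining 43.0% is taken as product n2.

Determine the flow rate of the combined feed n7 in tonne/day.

3435 tonne/day

Overall glycerol balance (none leaves overhead): glycerol in fresh feed = glycerol in product, i.e. 2450×0.172 = (1−0.570)·n12·0.567.
n12 = 421.4/(0.567×0.430) = 1728.4 tonne/day.
Recycle n9 = 0.570×1728.4 = 985.19 tonne/day.
Combined feed n7 = 2450 + 985.19 = 3435.2 tonne/day.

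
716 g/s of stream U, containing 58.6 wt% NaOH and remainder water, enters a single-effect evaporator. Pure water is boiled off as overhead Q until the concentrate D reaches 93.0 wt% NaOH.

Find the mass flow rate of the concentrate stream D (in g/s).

451.2 g/s

NaOH is conserved: 716×0.586 = 419.58 g/s all reports to the concentrate.
Concentrate = 419.58/(target fraction) = 451.16 g/s.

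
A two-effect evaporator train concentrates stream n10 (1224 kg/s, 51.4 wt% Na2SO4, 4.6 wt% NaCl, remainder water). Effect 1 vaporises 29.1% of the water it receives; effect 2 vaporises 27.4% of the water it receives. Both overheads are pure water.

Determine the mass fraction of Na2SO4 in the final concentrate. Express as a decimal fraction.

0.6535

water in feed = 1224×0.440 = 538.56 kg/s.
After stage 1: water left = (1−0.291)×538.56 = 381.84; stream total = 1067.3 kg/s.
After stage 2: water left = (1−0.274)×381.84 = 277.22; final concentrate = 962.66 kg/s.
Na2SO4 fraction = 629.14/962.66 = 0.6535.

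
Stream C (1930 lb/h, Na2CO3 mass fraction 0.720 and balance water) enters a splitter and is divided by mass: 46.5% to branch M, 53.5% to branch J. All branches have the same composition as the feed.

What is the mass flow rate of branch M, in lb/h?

Branch M flow = 0.465×1930 = 897.45 lb/h.

897.5 lb/h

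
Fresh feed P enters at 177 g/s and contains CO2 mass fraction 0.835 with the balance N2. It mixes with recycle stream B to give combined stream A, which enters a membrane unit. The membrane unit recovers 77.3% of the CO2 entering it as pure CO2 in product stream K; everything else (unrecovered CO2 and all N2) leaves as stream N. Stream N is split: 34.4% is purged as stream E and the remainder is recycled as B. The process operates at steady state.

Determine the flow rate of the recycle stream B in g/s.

81.55 g/s

N2 enters only via P and leaves only via the purge: 177×0.165 = 0.344×(N2 in N), and the membrane unit passes all N2, so N2 in A = N2 in N = 84.898 g/s.
CO2 in A: m_A = 177×0.835 + (1−0.344)·(1−0.773)·m_A, so m_A = 147.79/0.8511 = 173.65 g/s.
N = (1−0.773)×173.65 + 84.898 = 124.32 g/s.
Recycle B = (1−0.344)×124.32 = 81.552 g/s.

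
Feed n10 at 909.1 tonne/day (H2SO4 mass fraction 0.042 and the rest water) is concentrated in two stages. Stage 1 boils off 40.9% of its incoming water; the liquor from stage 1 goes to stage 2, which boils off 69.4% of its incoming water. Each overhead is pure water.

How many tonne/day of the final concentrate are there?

195.7 tonne/day

water in feed = 909.1×0.958 = 870.92 tonne/day.
After stage 1: water left = (1−0.409)×870.92 = 514.71; stream total = 552.89 tonne/day.
After stage 2: water left = (1−0.694)×514.71 = 157.5; final concentrate = 195.68 tonne/day.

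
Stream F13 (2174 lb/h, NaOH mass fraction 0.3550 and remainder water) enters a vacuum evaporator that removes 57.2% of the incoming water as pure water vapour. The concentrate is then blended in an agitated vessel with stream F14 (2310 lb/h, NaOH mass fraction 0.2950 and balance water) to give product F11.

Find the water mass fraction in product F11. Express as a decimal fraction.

0.6053

Vapour removed = 0.572×0.645×2174 = 802.08 lb/h; concentrate = 1371.9 lb/h.
water reaching the mixer = 600.15 (from concentrate) + 2310×0.705 = 2228.7 lb/h.
Product flow = 1371.9 + 2310 = 3681.9 lb/h; water fraction = 0.6053.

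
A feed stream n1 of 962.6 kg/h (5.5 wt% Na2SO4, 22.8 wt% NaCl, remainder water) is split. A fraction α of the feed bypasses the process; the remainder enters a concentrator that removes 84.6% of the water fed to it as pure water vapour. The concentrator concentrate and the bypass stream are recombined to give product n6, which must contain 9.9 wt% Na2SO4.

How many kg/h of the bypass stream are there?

All 962.6×0.055 = 52.943 kg/h of Na2SO4 reaches n6, so n6 = 52.943/0.099 = 534.78 kg/h and vapour = 427.82 kg/h.
The evaporator receives (1−α)·962.6 of feed at 0.717 water and removes 0.846 of that water:
0.846×0.717×(1−α)×962.6 = 427.82
(1−α) = 427.82/583.9 = 0.7327;  α = 0.2673.
Bypass flow = 0.2673×962.6 = 257.3 kg/h.

257.3 kg/h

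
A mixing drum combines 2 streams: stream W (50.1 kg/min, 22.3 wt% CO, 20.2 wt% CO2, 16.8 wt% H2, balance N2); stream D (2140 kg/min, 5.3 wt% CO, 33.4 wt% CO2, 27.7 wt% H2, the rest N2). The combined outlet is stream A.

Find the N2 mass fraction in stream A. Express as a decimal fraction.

0.3376

Total flow out = 50.1 + 2140 = 2190.1 kg/min.
N2 in = 50.1×0.407 + 2140×0.336 = 739.43 kg/min.
N2 mass fraction in A = 739.43/2190.1 = 0.3376.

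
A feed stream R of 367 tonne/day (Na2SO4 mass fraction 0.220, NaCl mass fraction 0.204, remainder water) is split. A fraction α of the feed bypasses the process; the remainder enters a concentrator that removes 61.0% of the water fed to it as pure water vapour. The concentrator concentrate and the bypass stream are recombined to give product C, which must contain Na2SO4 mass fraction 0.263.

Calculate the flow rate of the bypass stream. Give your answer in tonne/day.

196.2 tonne/day

All 367×0.220 = 80.74 tonne/day of Na2SO4 reaches C, so C = 80.74/0.263 = 307 tonne/day and vapour = 60.004 tonne/day.
The evaporator receives (1−α)·367 of feed at 0.576 water and removes 0.610 of that water:
0.610×0.576×(1−α)×367 = 60.004
(1−α) = 60.004/128.95 = 0.4653;  α = 0.5347.
Bypass flow = 0.5347×367 = 196.22 tonne/day.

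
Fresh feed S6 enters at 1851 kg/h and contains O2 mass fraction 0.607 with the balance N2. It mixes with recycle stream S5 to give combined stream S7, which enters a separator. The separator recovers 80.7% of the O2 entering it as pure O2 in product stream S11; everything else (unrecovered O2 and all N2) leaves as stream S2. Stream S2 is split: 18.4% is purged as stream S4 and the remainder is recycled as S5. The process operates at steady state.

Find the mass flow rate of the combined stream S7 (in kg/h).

N2 enters only via S6 and leaves only via the purge: 1851×0.393 = 0.184×(N2 in S2), and the separator passes all N2, so N2 in S7 = N2 in S2 = 3953.5 kg/h.
O2 in S7: m_A = 1851×0.607 + (1−0.184)·(1−0.807)·m_A, so m_A = 1123.6/0.8425 = 1333.6 kg/h.
S7 = 1333.6 + 3953.5 = 5287.1 kg/h.

5287 kg/h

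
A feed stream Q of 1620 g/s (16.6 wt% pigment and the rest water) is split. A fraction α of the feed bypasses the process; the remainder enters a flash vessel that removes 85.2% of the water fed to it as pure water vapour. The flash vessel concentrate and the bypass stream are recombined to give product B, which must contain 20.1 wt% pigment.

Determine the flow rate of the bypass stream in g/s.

All 1620×0.166 = 268.92 g/s of pigment reaches B, so B = 268.92/0.201 = 1337.9 g/s and vapour = 282.09 g/s.
The evaporator receives (1−α)·1620 of feed at 0.834 water and removes 0.852 of that water:
0.852×0.834×(1−α)×1620 = 282.09
(1−α) = 282.09/1151.1 = 0.2451;  α = 0.7549.
Bypass flow = 0.7549×1620 = 1223 g/s.

1223 g/s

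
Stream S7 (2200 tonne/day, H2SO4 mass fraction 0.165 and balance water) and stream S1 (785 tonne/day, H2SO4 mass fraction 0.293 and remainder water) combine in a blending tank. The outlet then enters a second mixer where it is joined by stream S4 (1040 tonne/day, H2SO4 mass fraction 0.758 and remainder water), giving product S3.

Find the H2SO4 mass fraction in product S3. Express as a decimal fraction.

0.343

Overall, product flow = 4025 tonne/day.
H2SO4 in = 2200×0.165 + 785×0.293 + 1040×0.758 = 1381.3 tonne/day.
H2SO4 fraction in S3 = 0.343.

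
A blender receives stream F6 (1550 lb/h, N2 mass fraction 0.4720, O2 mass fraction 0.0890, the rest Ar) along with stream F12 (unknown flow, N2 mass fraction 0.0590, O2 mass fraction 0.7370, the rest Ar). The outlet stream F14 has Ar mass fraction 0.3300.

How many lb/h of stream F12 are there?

1341 lb/h

Let F12 be the unknown flow. Total out = 1550 + F12.
Ar balance: 680.45 + 0.204·F12 = 0.330·(1550 + F12)
(0.204 − 0.330)·F12 = 0.330×1550 − 680.45 = -168.95
F12 = -168.95 / -0.126 = 1340.9 lb/h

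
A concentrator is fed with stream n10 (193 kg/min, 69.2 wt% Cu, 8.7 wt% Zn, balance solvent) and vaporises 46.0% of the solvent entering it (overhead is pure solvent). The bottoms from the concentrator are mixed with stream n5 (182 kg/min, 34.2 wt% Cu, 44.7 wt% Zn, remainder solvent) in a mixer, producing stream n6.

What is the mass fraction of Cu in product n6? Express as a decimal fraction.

Vapour removed = 0.460×0.221×193 = 19.62 kg/min; concentrate = 173.38 kg/min.
Cu reaching the mixer = 133.56 (from concentrate) + 182×0.342 = 195.8 kg/min.
Product flow = 173.38 + 182 = 355.38 kg/min; Cu fraction = 0.551.

0.551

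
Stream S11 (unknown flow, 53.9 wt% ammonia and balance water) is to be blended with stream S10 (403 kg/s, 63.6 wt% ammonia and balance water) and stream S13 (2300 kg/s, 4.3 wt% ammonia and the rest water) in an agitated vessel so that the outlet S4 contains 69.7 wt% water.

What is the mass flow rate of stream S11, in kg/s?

Let S11 be the unknown flow. Total out = 2703 + S11.
water balance: 2347.8 + 0.461·S11 = 0.697·(2703 + S11)
(0.461 − 0.697)·S11 = 0.697×2703 − 2347.8 = -463.8
S11 = -463.8 / -0.236 = 1965.3 kg/s

1965 kg/s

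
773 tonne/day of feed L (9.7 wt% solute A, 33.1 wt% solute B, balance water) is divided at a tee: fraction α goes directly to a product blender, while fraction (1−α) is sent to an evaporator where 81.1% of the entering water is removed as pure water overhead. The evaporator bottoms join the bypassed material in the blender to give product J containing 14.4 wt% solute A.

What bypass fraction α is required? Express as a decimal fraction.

0.296

All 773×0.097 = 74.981 tonne/day of solute A reaches J, so J = 74.981/0.144 = 520.7 tonne/day and vapour = 252.3 tonne/day.
The evaporator receives (1−α)·773 of feed at 0.572 water and removes 0.811 of that water:
0.811×0.572×(1−α)×773 = 252.3
(1−α) = 252.3/358.59 = 0.7036;  α = 0.2964.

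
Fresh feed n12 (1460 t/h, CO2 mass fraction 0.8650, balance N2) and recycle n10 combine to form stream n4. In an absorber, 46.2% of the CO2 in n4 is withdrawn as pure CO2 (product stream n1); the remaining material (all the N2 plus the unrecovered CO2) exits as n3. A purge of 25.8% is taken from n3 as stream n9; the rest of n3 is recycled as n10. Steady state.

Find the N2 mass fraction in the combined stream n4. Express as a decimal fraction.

N2 enters only via n12 and leaves only via the purge: 1460×0.135 = 0.258×(N2 in n3), and the absorber passes all N2, so N2 in n4 = N2 in n3 = 763.95 t/h.
CO2 in n4: m_A = 1460×0.865 + (1−0.258)·(1−0.462)·m_A, so m_A = 1262.9/0.6008 = 2102 t/h.
n4 = 2102 + 763.95 = 2866 t/h.
N2 fraction in n4 = 763.95/2866 = 0.2666.

0.2666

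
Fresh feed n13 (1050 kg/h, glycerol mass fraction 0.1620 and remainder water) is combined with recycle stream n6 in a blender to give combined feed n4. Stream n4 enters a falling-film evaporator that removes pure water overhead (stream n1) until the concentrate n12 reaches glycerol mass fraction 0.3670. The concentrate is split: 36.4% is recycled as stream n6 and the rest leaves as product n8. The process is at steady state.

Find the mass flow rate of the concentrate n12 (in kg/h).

Overall glycerol balance (none leaves overhead): glycerol in fresh feed = glycerol in product, i.e. 1050×0.162 = (1−0.364)·n12·0.367.
n12 = 170.1/(0.367×0.636) = 728.75 kg/h.

728.8 kg/h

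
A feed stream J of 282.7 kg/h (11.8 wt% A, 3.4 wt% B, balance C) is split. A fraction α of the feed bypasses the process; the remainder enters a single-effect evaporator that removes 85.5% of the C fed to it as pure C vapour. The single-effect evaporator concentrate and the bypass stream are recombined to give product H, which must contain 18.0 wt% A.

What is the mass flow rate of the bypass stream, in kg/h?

All 282.7×0.118 = 33.359 kg/h of A reaches H, so H = 33.359/0.180 = 185.33 kg/h and vapour = 97.374 kg/h.
The evaporator receives (1−α)·282.7 of feed at 0.848 C and removes 0.855 of that C:
0.855×0.848×(1−α)×282.7 = 97.374
(1−α) = 97.374/204.97 = 0.4751;  α = 0.5249.
Bypass flow = 0.5249×282.7 = 148.4 kg/h.

148.4 kg/h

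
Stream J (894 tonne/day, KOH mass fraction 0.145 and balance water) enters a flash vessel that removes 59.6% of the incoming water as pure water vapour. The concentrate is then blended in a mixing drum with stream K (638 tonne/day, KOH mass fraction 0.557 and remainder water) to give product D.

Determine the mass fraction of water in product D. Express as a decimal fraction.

Vapour removed = 0.596×0.855×894 = 455.56 tonne/day; concentrate = 438.44 tonne/day.
water reaching the mixer = 308.81 (from concentrate) + 638×0.443 = 591.44 tonne/day.
Product flow = 438.44 + 638 = 1076.4 tonne/day; water fraction = 0.549.

0.549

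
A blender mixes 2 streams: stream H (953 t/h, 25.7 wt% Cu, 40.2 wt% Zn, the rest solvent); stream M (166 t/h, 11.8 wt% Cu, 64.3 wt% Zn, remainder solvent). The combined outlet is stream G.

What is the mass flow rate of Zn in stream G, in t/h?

489.8 t/h

Zn out = Zn in = 953×0.402 + 166×0.643 = 489.84 t/h.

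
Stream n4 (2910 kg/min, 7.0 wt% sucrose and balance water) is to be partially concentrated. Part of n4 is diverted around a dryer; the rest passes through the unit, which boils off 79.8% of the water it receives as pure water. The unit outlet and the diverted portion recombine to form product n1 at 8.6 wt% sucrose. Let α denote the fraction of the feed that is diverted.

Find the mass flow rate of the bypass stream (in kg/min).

All 2910×0.070 = 203.7 kg/min of sucrose reaches n1, so n1 = 203.7/0.086 = 2368.6 kg/min and vapour = 541.4 kg/min.
The evaporator receives (1−α)·2910 of feed at 0.930 water and removes 0.798 of that water:
0.798×0.930×(1−α)×2910 = 541.4
(1−α) = 541.4/2159.6 = 0.2507;  α = 0.7493.
Bypass flow = 0.7493×2910 = 2180.5 kg/min.

2180 kg/min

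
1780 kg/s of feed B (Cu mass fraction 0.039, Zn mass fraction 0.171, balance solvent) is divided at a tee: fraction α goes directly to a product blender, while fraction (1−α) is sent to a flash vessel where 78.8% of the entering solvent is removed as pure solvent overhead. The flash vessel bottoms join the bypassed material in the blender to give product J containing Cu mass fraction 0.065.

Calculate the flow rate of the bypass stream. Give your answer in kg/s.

All 1780×0.039 = 69.42 kg/s of Cu reaches J, so J = 69.42/0.065 = 1068 kg/s and vapour = 712 kg/s.
The evaporator receives (1−α)·1780 of feed at 0.790 solvent and removes 0.788 of that solvent:
0.788×0.790×(1−α)×1780 = 712
(1−α) = 712/1108.1 = 0.6425;  α = 0.3575.
Bypass flow = 0.3575×1780 = 636.26 kg/s.

636.3 kg/s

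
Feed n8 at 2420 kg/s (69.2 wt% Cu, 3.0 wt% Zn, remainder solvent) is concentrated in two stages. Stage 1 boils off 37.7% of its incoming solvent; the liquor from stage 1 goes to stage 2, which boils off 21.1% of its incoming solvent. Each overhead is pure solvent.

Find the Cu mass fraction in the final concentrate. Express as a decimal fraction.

solvent in feed = 2420×0.278 = 672.76 kg/s.
After stage 1: solvent left = (1−0.377)×672.76 = 419.13; stream total = 2166.4 kg/s.
After stage 2: solvent left = (1−0.211)×419.13 = 330.69; final concentrate = 2077.9 kg/s.
Cu fraction = 1674.6/2077.9 = 0.8059.

0.8059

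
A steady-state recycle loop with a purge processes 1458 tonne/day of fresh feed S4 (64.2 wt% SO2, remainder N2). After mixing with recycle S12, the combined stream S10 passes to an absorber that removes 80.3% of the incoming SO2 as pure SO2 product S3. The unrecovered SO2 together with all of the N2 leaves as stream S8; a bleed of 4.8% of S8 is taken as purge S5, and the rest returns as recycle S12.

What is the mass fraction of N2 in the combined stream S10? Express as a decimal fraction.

N2 enters only via S4 and leaves only via the purge: 1458×0.358 = 0.048×(N2 in S8), and the absorber passes all N2, so N2 in S10 = N2 in S8 = 10874 tonne/day.
SO2 in S10: m_A = 1458×0.642 + (1−0.048)·(1−0.803)·m_A, so m_A = 936.04/0.8125 = 1152.1 tonne/day.
S10 = 1152.1 + 10874 = 12026 tonne/day.
N2 fraction in S10 = 10874/12026 = 0.9042.

0.9042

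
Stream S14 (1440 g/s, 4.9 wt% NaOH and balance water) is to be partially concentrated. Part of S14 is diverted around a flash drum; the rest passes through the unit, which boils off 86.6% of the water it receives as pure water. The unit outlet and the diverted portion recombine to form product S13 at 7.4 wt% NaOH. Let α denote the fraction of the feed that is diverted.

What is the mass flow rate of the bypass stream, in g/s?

849.3 g/s

All 1440×0.049 = 70.56 g/s of NaOH reaches S13, so S13 = 70.56/0.074 = 953.51 g/s and vapour = 486.49 g/s.
The evaporator receives (1−α)·1440 of feed at 0.951 water and removes 0.866 of that water:
0.866×0.951×(1−α)×1440 = 486.49
(1−α) = 486.49/1185.9 = 0.4102;  α = 0.5898.
Bypass flow = 0.5898×1440 = 849.29 g/s.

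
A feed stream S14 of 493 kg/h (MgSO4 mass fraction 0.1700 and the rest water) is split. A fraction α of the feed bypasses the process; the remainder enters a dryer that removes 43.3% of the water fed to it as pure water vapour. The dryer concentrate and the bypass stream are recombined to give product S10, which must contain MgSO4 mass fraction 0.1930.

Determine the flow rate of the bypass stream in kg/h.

All 493×0.170 = 83.81 kg/h of MgSO4 reaches S10, so S10 = 83.81/0.193 = 434.25 kg/h and vapour = 58.751 kg/h.
The evaporator receives (1−α)·493 of feed at 0.830 water and removes 0.433 of that water:
0.433×0.830×(1−α)×493 = 58.751
(1−α) = 58.751/177.18 = 0.3316;  α = 0.6684.
Bypass flow = 0.6684×493 = 329.52 kg/h.

329.5 kg/h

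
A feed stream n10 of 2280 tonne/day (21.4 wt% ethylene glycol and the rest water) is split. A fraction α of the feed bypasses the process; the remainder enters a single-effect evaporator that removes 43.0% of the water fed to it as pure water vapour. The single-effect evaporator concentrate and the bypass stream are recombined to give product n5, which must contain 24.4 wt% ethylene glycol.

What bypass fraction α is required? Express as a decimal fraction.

All 2280×0.214 = 487.92 tonne/day of ethylene glycol reaches n5, so n5 = 487.92/0.244 = 1999.7 tonne/day and vapour = 280.33 tonne/day.
The evaporator receives (1−α)·2280 of feed at 0.786 water and removes 0.430 of that water:
0.430×0.786×(1−α)×2280 = 280.33
(1−α) = 280.33/770.59 = 0.3638;  α = 0.6362.

0.636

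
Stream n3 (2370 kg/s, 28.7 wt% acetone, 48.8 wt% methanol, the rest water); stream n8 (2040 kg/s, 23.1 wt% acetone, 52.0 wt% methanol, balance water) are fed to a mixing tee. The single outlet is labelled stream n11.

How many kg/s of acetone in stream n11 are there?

1151 kg/s

acetone out = acetone in = 2370×0.287 + 2040×0.231 = 1151.4 kg/s.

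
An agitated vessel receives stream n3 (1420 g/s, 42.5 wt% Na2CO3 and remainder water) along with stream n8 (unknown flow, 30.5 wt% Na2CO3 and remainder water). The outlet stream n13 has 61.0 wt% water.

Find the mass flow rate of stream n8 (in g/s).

584.7 g/s

Let n8 be the unknown flow. Total out = 1420 + n8.
water balance: 816.5 + 0.695·n8 = 0.610·(1420 + n8)
(0.695 − 0.610)·n8 = 0.610×1420 − 816.5 = 49.7
n8 = 49.7 / 0.085 = 584.71 g/s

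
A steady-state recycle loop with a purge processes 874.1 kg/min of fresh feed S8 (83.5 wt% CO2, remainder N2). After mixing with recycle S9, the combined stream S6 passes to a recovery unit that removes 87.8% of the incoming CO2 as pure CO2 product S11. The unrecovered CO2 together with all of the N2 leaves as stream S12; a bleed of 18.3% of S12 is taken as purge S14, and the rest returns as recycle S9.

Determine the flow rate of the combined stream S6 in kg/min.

1599 kg/min

N2 enters only via S8 and leaves only via the purge: 874.1×0.165 = 0.183×(N2 in S12), and the recovery unit passes all N2, so N2 in S6 = N2 in S12 = 788.12 kg/min.
CO2 in S6: m_A = 874.1×0.835 + (1−0.183)·(1−0.878)·m_A, so m_A = 729.87/0.9003 = 810.68 kg/min.
S6 = 810.68 + 788.12 = 1598.8 kg/min.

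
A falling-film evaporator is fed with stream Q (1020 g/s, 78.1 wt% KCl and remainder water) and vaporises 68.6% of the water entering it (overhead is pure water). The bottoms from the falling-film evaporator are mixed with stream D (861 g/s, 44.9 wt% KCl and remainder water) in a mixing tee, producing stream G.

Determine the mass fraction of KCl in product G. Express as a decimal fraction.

0.685

Vapour removed = 0.686×0.219×1020 = 153.24 g/s; concentrate = 866.76 g/s.
KCl reaching the mixer = 796.62 (from concentrate) + 861×0.449 = 1183.2 g/s.
Product flow = 866.76 + 861 = 1727.8 g/s; KCl fraction = 0.685.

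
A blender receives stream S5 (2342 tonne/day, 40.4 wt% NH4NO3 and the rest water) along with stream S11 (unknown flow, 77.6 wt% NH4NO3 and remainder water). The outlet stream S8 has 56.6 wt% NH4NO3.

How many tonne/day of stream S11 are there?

Let S11 be the unknown flow. Total out = 2342 + S11.
NH4NO3 balance: 946.17 + 0.776·S11 = 0.566·(2342 + S11)
(0.776 − 0.566)·S11 = 0.566×2342 − 946.17 = 379.4
S11 = 379.4 / 0.210 = 1806.7 tonne/day

1807 tonne/day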